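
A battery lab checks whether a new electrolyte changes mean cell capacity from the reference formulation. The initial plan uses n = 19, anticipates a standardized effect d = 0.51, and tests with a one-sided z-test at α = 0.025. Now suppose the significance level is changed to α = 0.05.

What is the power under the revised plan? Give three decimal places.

Power ≈ 0.718

δ = d·√n = 0.51 × √19 = 2.2230 (unchanged). New critical value: z_{0.05} = 1.645.
Revised power = Φ(δ − 1.645) = Φ(0.578) = 0.7184.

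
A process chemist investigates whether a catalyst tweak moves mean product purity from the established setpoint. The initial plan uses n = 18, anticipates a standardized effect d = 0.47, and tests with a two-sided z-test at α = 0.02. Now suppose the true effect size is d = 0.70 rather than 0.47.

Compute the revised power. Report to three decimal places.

Power ≈ 0.740

With d = 0.70: δ = d·√n = 0.70 × √18 = 2.9698. Critical value z_{0.01} = 2.326.
Revised power = Φ(δ − 2.326) + Φ(−δ − 2.326) = Φ(0.644) + Φ(-5.296) = 0.7401 + 0.0000 = 0.7401.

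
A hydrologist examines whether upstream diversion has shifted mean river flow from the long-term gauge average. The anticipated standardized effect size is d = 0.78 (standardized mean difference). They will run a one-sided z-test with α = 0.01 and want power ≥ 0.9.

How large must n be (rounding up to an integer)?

For power 0.9 need Φ(δ − z_{0.01}) = 0.9, so δ = z_{0.01} + z_{0.10} = 2.326 + 1.282 = 3.608.
δ = d·√n ⇒ n = (δ/d)² = (3.608 / 0.78)² = 21.40.
Rounding up, n = 22.

n = 22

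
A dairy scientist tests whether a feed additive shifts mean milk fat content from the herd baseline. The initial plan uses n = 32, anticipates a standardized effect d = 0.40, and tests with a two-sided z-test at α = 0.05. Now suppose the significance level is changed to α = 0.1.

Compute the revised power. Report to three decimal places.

Power ≈ 0.732

δ = d·√n = 0.40 × √32 = 2.2627 (unchanged). New critical value: z_{0.05} = 1.645.
Revised power = Φ(δ − 1.645) + Φ(−δ − 1.645) = Φ(0.618) + Φ(-3.908) = 0.7317 + 0.0000 = 0.7317.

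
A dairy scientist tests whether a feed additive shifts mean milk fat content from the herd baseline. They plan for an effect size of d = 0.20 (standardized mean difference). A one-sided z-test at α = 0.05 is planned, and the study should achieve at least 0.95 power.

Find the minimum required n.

For power 0.95 need Φ(δ − z_{0.05}) = 0.95, so δ = z_{0.05} + z_{0.05} = 1.645 + 1.645 = 3.290.
δ = d·√n ⇒ n = (δ/d)² = (3.290 / 0.20)² = 270.55.
Round up to the next whole unit.

n = 271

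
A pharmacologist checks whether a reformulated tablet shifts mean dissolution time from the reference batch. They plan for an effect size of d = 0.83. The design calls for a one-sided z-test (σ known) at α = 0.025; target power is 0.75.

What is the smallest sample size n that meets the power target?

n = 11

For power 0.75 need Φ(δ − z_{0.025}) = 0.75, so δ = z_{0.025} + z_{0.25} = 1.960 + 0.674 = 2.634.
δ = d·√n ⇒ n = (δ/d)² = (2.634 / 0.83)² = 10.07.
Rounding up, n = 11.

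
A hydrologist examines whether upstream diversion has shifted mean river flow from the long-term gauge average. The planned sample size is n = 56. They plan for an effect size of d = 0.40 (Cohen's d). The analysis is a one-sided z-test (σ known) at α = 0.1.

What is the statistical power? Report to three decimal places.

Noncentrality parameter: δ = d·√n = 0.40 × √56 = 2.9933
One-sided α = 0.1 → critical value z_{0.1} = 1.282.
Power = Φ(δ − 1.282) = Φ(1.712) = 0.9565.

Power ≈ 0.957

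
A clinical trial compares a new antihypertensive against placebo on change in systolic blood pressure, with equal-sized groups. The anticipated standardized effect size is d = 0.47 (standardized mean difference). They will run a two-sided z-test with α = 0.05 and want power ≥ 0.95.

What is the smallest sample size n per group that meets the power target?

n = 118 per group

For power 0.95 need Φ(δ − z_{0.025}) = 0.95, so δ = z_{0.025} + z_{0.05} = 1.960 + 1.645 = 3.605.
(For δ > 0 the lower-tail rejection region contributes negligibly to power, so the one-term inversion is standard.)
δ = d·√(n/2) ⇒ n = 2(δ/d)² = 2 × (3.605 / 0.47)² = 117.65.
Round up to the next whole unit.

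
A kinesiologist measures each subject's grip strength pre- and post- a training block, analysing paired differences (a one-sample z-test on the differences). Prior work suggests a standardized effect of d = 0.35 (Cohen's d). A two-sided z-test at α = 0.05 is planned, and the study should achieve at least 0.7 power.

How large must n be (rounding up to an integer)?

For power 0.7 need Φ(δ − z_{0.025}) = 0.7, so δ = z_{0.025} + z_{0.30} = 1.960 + 0.524 = 2.484.
(For δ > 0 the lower-tail rejection region contributes negligibly to power, so the one-term inversion is standard.)
δ = d·√n ⇒ n = (δ/d)² = (2.484 / 0.35)² = 50.38.
Rounding up, n = 51.

n = 51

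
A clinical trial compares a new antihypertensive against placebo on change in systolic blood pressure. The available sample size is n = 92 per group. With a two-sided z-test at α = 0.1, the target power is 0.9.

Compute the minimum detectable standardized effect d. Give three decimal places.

Required noncentrality: δ = z_{0.05} + z_{0.10} = 1.645 + 1.282 = 2.926.
(Lower-tail contribution to power is negligible for δ > 0.)
δ = d·√(n/2) ⇒ d = δ/√(n/2) = 2.926/√(92/2) = 0.4315.

d ≈ 0.431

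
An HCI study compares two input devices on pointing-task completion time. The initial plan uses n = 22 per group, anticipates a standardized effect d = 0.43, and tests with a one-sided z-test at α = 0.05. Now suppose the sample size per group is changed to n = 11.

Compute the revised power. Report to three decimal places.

Power ≈ 0.262

With n = 11 per group: δ = d·√(n/2) = 0.43 × √(11/2) = 1.0084. Critical value z_{0.05} = 1.645.
Revised power = P(Z > 1.645 − δ) = Φ(-0.636) = 0.2623.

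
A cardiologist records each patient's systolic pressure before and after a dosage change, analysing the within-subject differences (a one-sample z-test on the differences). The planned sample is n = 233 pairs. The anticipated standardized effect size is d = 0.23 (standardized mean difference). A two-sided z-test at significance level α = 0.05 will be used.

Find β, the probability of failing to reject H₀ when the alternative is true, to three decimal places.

Noncentrality parameter: δ = d·√n = 0.23 × √233 = 3.5108
Critical value for a two-sided test at α = 0.05: z_{α/2} = 1.960.
Power = Φ(δ − 1.960) + Φ(−δ − 1.960) = Φ(1.551) + Φ(-5.471) = 0.9395 + 0.0000 = 0.9395.
Type II error: β = 1 − power = 1 − 0.9395 = 0.0605.

β ≈ 0.060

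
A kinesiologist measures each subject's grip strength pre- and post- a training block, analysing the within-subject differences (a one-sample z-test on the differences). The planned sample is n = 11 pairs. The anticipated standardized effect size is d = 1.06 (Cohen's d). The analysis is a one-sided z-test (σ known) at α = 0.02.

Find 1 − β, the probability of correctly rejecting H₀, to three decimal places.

Noncentrality parameter: δ = d·√n = 1.06 × √11 = 3.5156
Critical value for a one-sided test at α = 0.02: z_α = 2.054.
Power = P(Z > 2.054 − δ) = Φ(1.462) = 0.9281.

Power ≈ 0.928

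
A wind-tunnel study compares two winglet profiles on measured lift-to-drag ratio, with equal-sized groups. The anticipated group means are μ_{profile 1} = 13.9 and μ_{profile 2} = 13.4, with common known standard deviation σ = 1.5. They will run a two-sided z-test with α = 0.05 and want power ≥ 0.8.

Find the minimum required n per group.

Standardized effect: d = |μ_{profile 1} − μ_{profile 2}| / σ = |13.9 − 13.4| / 1.5 = 0.3333
For power 0.8 need Φ(δ − z_{0.025}) = 0.8, so δ = z_{0.025} + z_{0.20} = 1.960 + 0.842 = 2.802.
(Ignoring the negligible lower-tail rejection probability gives the usual closed-form inversion.)
δ = d·√(n/2) ⇒ n = 2(δ/d)² = 2 × (2.802 / 0.3333)² = 141.28.
Rounding up, n = 142 per group.

n = 142 per group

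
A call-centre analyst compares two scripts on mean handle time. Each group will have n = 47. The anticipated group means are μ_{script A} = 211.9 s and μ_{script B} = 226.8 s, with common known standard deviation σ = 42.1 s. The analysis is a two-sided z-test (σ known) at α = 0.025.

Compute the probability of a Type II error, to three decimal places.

Standardized effect: d = |μ_{script A} − μ_{script B}| / σ = |211.9 − 226.8| / 42.1 = 0.3539
Noncentrality parameter: δ = d·√(n/2) = 0.3539 × √(47/2) = 1.7157
Critical value for a two-sided test at α = 0.025: z_{α/2} = 2.241.
Power = Φ(δ − 2.241) + Φ(−δ − 2.241) = Φ(-0.526) + Φ(-3.957) = 0.2995 + 0.0000 = 0.2996.
Type II error: β = 1 − power = 1 − 0.2996 = 0.7004.

β ≈ 0.700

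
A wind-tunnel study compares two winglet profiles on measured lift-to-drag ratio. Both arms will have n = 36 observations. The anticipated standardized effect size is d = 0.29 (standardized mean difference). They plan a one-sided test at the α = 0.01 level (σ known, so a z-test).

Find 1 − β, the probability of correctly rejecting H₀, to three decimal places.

Noncentrality parameter: δ = d·√(n/2) = 0.29 × √(36/2) = 1.2304
One-sided α = 0.01 → critical value z_{0.01} = 2.326.
Power = Φ(δ − 2.326) = Φ(-1.096) = 0.1365.

Power ≈ 0.137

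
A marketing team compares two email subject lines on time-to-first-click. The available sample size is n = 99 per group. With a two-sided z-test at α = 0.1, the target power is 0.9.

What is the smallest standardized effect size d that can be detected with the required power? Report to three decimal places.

Need Φ(δ − 1.645) = 0.9, so δ = 1.645 + 1.282 = 2.926.
(Lower-tail contribution to power is negligible for δ > 0.)
δ = d·√(n/2) ⇒ d = δ/√(n/2) = 2.926/√(99/2) = 0.4159.

d ≈ 0.416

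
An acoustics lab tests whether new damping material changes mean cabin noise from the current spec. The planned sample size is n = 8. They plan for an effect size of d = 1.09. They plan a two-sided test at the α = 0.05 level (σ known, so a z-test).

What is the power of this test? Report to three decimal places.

Noncentrality parameter: δ = d·√n = 1.09 × √8 = 3.0830
Critical value for a two-sided test at α = 0.05: z_{α/2} = 1.960.
Power = Φ(δ − 1.960) + Φ(−δ − 1.960) = Φ(1.123) + Φ(-5.043) = 0.8693 + 0.0000 = 0.8693.

Power ≈ 0.869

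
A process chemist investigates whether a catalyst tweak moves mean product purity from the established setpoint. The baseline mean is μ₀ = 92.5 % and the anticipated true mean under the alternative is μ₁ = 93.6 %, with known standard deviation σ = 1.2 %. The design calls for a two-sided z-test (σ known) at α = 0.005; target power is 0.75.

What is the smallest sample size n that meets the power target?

Standardized effect: d = |μ₁ − μ₀| / σ = |93.6 − 92.5| / 1.2 = 0.9167
Set Φ(δ − 2.807) = 0.75; then δ − 2.807 = Φ⁻¹(0.75) = 0.674, giving δ = 3.482.
(Ignoring the negligible lower-tail rejection probability gives the usual closed-form inversion.)
δ = d·√n ⇒ n = (δ/d)² = (3.482 / 0.9167)² = 14.42.
Rounding up, n = 15.

n = 15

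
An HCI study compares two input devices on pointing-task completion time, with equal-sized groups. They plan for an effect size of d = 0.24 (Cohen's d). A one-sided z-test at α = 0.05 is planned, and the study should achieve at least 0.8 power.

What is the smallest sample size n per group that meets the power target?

Set Φ(δ − 1.645) = 0.8; then δ − 1.645 = Φ⁻¹(0.8) = 0.842, giving δ = 2.486.
δ = d·√(n/2) ⇒ n = 2(δ/d)² = 2 × (2.486 / 0.24)² = 214.67.
Rounding up, n = 215 per group.

n = 215 per group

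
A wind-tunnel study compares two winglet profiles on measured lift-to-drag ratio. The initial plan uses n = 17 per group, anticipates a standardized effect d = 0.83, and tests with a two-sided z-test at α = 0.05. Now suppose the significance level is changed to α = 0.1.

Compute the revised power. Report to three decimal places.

Power ≈ 0.781

δ = d·√(n/2) = 0.83 × √(17/2) = 2.4198 (unchanged). New critical value: z_{0.05} = 1.645.
Revised power = Φ(δ − 1.645) + Φ(−δ − 1.645) = Φ(0.775) + Φ(-4.065) = 0.7808 + 0.0000 = 0.7809.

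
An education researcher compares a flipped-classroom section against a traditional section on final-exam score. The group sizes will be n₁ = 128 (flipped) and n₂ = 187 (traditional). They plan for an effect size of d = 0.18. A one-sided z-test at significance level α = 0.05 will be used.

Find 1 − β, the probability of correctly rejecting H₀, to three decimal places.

Noncentrality parameter: δ = d / √(1/n₁ + 1/n₂) = 0.18 / √(1/128 + 1/187) = 1.5691
One-sided α = 0.05 → critical value z_{0.05} = 1.645.
Power = P(Z > 1.645 − δ) = Φ(-0.076) = 0.4698.

Power ≈ 0.470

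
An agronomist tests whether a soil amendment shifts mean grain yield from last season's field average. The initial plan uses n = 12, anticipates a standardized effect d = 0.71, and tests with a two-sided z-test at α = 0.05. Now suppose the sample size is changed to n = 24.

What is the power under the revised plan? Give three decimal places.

With n = 24: δ = d·√n = 0.71 × √24 = 3.4783. Critical value z_{0.025} = 1.960.
Revised power = Φ(δ − 1.960) + Φ(−δ − 1.960) = Φ(1.518) + Φ(-5.438) = 0.9355 + 0.0000 = 0.9355.

Power ≈ 0.936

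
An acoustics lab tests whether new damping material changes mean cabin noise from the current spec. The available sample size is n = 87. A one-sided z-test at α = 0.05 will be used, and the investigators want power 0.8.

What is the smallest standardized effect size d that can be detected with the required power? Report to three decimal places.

Need Φ(δ − 1.645) = 0.8, so δ = 1.645 + 0.842 = 2.486.
δ = d·√n ⇒ d = δ/√n = 2.486/√87 = 0.2666.

d ≈ 0.267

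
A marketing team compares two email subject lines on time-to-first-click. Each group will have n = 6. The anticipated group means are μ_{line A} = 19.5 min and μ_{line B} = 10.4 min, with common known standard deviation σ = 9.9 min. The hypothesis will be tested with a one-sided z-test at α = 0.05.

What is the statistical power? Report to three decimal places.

Power ≈ 0.479

Standardized effect: d = |μ_{line A} − μ_{line B}| / σ = |19.5 − 10.4| / 9.9 = 0.9192
Noncentrality parameter: δ = d·√(n/2) = 0.9192 × √(6/2) = 1.5921
Critical value for a one-sided test at α = 0.05: z_α = 1.645.
Power = Φ(δ − 1.645) = Φ(-0.053) = 0.4790.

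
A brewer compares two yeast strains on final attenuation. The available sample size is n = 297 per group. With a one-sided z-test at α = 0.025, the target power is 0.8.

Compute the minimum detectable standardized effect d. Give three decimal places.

d ≈ 0.230

Required noncentrality: δ = z_{0.025} + z_{0.20} = 1.960 + 0.842 = 2.802.
δ = d·√(n/2) ⇒ d = δ/√(n/2) = 2.802/√(297/2) = 0.2299.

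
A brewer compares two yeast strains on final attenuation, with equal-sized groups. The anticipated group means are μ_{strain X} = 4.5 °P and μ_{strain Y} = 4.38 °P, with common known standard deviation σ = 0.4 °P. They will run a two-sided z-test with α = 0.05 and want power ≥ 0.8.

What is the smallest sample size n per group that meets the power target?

n = 175 per group

Standardized effect: d = |μ_{strain X} − μ_{strain Y}| / σ = |4.5 − 4.38| / 0.4 = 0.3000
Set Φ(δ − 1.960) = 0.8; then δ − 1.960 = Φ⁻¹(0.8) = 0.842, giving δ = 2.802.
(For δ > 0 the lower-tail rejection region contributes negligibly to power, so the one-term inversion is standard.)
δ = d·√(n/2) ⇒ n = 2(δ/d)² = 2 × (2.802 / 0.3000)² = 174.42.
Round up to the next whole unit.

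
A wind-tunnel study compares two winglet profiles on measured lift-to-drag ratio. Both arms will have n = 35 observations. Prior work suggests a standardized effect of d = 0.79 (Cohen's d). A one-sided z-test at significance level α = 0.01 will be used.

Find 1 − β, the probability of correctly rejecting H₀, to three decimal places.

Noncentrality parameter: δ = d·√(n/2) = 0.79 × √(35/2) = 3.3048
One-sided α = 0.01 → critical value z_{0.01} = 2.326.
Power = P(Z > 2.326 − δ) = Φ(0.978) = 0.8361.

Power ≈ 0.836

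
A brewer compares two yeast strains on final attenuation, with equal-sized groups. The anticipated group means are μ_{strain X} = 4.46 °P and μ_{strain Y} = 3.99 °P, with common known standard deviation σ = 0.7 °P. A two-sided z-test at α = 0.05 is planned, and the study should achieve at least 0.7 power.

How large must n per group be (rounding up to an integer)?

n = 28 per group

Standardized effect: d = |μ_{strain X} − μ_{strain Y}| / σ = |4.46 − 3.99| / 0.7 = 0.6714
Set Φ(δ − 1.960) = 0.7; then δ − 1.960 = Φ⁻¹(0.7) = 0.524, giving δ = 2.484.
(For δ > 0 the lower-tail rejection region contributes negligibly to power, so the one-term inversion is standard.)
δ = d·√(n/2) ⇒ n = 2(δ/d)² = 2 × (2.484 / 0.6714)² = 27.38.
Round up to the next whole unit.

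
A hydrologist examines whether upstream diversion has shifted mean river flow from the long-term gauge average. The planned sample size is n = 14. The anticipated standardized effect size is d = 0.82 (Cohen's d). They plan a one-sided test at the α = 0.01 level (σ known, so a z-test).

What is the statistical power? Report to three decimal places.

Noncentrality parameter: δ = d·√n = 0.82 × √14 = 3.0682
Critical value for a one-sided test at α = 0.01: z_α = 2.326.
Power = P(Z > 2.326 − δ) = Φ(0.742) = 0.7709.

Power ≈ 0.771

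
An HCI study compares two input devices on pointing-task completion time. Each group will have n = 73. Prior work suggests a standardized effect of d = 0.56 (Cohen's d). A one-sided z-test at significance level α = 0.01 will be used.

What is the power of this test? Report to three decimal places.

Power ≈ 0.855

Noncentrality parameter: δ = d·√(n/2) = 0.56 × √(73/2) = 3.3833
Critical value for a one-sided test at α = 0.01: z_α = 2.326.
Power = Φ(δ − 2.326) = Φ(1.057) = 0.8547.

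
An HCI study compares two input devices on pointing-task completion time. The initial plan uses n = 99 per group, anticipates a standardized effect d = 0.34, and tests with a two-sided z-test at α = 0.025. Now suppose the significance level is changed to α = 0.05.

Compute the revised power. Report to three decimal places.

δ = d·√(n/2) = 0.34 × √(99/2) = 2.3921 (unchanged). New critical value: z_{0.025} = 1.960.
Revised power = Φ(δ − 1.960) + Φ(−δ − 1.960) = Φ(0.432) + Φ(-4.352) = 0.6672 + 0.0000 = 0.6672.

Power ≈ 0.667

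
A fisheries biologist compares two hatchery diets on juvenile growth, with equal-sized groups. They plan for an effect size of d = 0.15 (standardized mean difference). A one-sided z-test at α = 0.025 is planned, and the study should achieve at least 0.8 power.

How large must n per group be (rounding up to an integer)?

n = 698 per group

Set Φ(δ − 1.960) = 0.8; then δ − 1.960 = Φ⁻¹(0.8) = 0.842, giving δ = 2.802.
δ = d·√(n/2) ⇒ n = 2(δ/d)² = 2 × (2.802 / 0.15)² = 697.68.
Round up to the next whole unit.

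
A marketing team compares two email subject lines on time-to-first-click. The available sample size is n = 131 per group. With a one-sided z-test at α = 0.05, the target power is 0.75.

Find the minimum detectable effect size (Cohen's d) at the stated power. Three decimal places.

d ≈ 0.287

Need Φ(δ − 1.645) = 0.75, so δ = 1.645 + 0.674 = 2.319.
δ = d·√(n/2) ⇒ d = δ/√(n/2) = 2.319/√(131/2) = 0.2866.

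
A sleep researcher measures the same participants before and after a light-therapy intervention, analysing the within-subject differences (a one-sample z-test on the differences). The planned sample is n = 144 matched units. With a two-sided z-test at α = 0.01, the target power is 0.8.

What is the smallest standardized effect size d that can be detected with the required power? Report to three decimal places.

d ≈ 0.285

Need Φ(δ − 2.576) = 0.8, so δ = 2.576 + 0.842 = 3.417.
(The second rejection-region term Φ(−δ − z_{α/2}) is negligible and dropped.)
δ = d·√n ⇒ d = δ/√n = 3.417/√144 = 0.2848.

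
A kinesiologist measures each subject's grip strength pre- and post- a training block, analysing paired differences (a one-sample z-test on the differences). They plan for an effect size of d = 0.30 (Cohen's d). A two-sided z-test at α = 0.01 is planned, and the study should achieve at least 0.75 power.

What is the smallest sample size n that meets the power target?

For power 0.75 need Φ(δ − z_{0.005}) = 0.75, so δ = z_{0.005} + z_{0.25} = 2.576 + 0.674 = 3.250.
(The Φ(−δ − z_{α/2}) term is vanishingly small for δ > 0 and is dropped in the standard sample-size formula.)
δ = d·√n ⇒ n = (δ/d)² = (3.250 / 0.30)² = 117.38.
Rounding up, n = 118.

n = 118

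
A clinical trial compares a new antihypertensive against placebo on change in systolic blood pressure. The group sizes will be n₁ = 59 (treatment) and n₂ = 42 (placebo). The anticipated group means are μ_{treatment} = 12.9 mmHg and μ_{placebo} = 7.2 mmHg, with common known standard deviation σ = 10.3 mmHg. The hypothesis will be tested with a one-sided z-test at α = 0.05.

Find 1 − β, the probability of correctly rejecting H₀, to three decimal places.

Power ≈ 0.864

Standardized effect: d = |μ_{treatment} − μ_{placebo}| / σ = |12.9 − 7.2| / 10.3 = 0.5534
Noncentrality parameter: λ = d / √(1/n₁ + 1/n₂) = 0.5534 / √(1/59 + 1/42) = 2.7411
One-sided α = 0.05 → critical value z_{0.05} = 1.645.
Power = P(Z > 1.645 − λ) = Φ(1.096) = 0.8635.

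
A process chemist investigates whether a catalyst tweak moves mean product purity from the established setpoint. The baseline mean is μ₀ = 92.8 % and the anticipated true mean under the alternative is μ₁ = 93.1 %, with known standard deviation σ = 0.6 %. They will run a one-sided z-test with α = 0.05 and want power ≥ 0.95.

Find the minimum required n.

Standardized effect: d = |μ₁ − μ₀| / σ = |93.1 − 92.8| / 0.6 = 0.5000
For power 0.95 need Φ(δ − z_{0.05}) = 0.95, so δ = z_{0.05} + z_{0.05} = 1.645 + 1.645 = 3.290.
δ = d·√n ⇒ n = (δ/d)² = (3.290 / 0.5000)² = 43.29.
Rounding up, n = 44.

n = 44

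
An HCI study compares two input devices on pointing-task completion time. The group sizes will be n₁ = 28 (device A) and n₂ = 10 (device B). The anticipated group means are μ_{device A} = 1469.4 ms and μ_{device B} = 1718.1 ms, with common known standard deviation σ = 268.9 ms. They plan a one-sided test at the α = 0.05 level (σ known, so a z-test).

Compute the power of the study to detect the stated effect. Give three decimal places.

Power ≈ 0.807

Standardized effect: d = |μ_{device A} − μ_{device B}| / σ = |1469.4 − 1718.1| / 268.9 = 0.9249
Noncentrality parameter: λ = d / √(1/n₁ + 1/n₂) = 0.9249 / √(1/28 + 1/10) = 2.5106
Critical value for a one-sided test at α = 0.05: z_α = 1.645.
Power = Φ(λ − 1.645) = Φ(0.866) = 0.8067.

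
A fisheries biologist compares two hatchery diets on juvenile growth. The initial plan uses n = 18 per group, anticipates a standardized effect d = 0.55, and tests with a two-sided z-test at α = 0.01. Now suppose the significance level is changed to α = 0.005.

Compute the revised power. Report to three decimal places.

Power ≈ 0.124

δ = d·√(n/2) = 0.55 × √(18/2) = 1.6500 (unchanged). New critical value: z_{0.0025} = 2.807.
Revised power = Φ(δ − 2.807) + Φ(−δ − 2.807) = Φ(-1.157) + Φ(-4.457) = 0.1236 + 0.0000 = 0.1236.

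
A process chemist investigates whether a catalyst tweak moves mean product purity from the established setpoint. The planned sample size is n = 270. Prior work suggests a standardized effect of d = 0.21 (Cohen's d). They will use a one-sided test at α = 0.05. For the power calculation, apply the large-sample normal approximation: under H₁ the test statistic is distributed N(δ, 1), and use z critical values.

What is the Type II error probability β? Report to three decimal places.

β ≈ 0.035

Noncentrality parameter: δ = d·√n = 0.21 × √270 = 3.4507
Critical value for a one-sided test at α = 0.05: z_α = 1.645.
Power = P(Z > 1.645 − δ) = Φ(1.806) = 0.9645.
Type II error: β = 1 − power = 1 − 0.9645 = 0.0355.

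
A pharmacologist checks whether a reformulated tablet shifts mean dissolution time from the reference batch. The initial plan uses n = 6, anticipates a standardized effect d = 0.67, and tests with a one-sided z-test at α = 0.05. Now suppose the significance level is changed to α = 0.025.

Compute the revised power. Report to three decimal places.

δ = d·√n = 0.67 × √6 = 1.6412 (unchanged). New critical value: z_{0.025} = 1.960.
Revised power = Φ(δ − 1.960) = Φ(-0.319) = 0.3749.

Power ≈ 0.375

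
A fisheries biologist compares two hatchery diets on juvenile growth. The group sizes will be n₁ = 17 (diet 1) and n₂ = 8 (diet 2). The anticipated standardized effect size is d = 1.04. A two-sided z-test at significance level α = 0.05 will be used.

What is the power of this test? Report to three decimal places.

Power ≈ 0.679

Noncentrality parameter: δ = d / √(1/n₁ + 1/n₂) = 1.04 / √(1/17 + 1/8) = 2.4257
Two-sided α = 0.05 → critical value z_{0.025} = 1.960.
Power = Φ(δ − 1.960) + Φ(−δ − 1.960) = Φ(0.466) + Φ(-4.386) = 0.6793 + 0.0000 = 0.6793.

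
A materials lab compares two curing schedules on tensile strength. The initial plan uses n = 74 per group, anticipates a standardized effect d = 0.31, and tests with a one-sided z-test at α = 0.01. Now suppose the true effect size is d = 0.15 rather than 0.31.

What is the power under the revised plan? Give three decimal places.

With d = 0.15: δ = d·√(n/2) = 0.15 × √(74/2) = 0.9124. Critical value z_{0.01} = 2.326.
Revised power = P(Z > 2.326 − δ) = Φ(-1.414) = 0.0787.

Power ≈ 0.079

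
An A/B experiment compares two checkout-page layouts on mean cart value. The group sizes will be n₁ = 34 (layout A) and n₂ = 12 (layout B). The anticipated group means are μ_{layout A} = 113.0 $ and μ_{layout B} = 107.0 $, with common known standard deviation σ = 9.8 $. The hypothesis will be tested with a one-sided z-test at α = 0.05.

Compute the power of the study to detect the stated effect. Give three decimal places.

Power ≈ 0.571

Standardized effect: d = |μ_{layout A} − μ_{layout B}| / σ = |113.0 − 107.0| / 9.8 = 0.6122
Noncentrality parameter: δ = d / √(1/n₁ + 1/n₂) = 0.6122 / √(1/34 + 1/12) = 1.8234
Critical value for a one-sided test at α = 0.05: z_α = 1.645.
Power = P(Z > 1.645 − δ) = Φ(0.179) = 0.5708.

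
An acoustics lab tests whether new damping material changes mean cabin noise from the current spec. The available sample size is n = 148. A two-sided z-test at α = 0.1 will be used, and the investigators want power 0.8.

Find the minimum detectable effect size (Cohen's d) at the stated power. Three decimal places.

d ≈ 0.204

Need Φ(δ − 1.645) = 0.8, so δ = 1.645 + 0.842 = 2.486.
(The second rejection-region term Φ(−δ − z_{α/2}) is negligible and dropped.)
δ = d·√n ⇒ d = δ/√n = 2.486/√148 = 0.2044.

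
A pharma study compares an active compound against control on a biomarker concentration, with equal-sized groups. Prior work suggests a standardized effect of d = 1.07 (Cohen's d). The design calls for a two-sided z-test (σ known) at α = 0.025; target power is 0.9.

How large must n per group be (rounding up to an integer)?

n = 22 per group

For power 0.9 need Φ(δ − z_{0.0125}) = 0.9, so δ = z_{0.0125} + z_{0.10} = 2.241 + 1.282 = 3.523.
(Ignoring the negligible lower-tail rejection probability gives the usual closed-form inversion.)
δ = d·√(n/2) ⇒ n = 2(δ/d)² = 2 × (3.523 / 1.07)² = 21.68.
Round up to the next whole unit.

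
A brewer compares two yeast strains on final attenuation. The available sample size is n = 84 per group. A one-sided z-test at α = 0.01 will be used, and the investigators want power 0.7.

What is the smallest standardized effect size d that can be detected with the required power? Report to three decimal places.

Need Φ(δ − 2.326) = 0.7, so δ = 2.326 + 0.524 = 2.851.
δ = d·√(n/2) ⇒ d = δ/√(n/2) = 2.851/√(84/2) = 0.4399.

d ≈ 0.440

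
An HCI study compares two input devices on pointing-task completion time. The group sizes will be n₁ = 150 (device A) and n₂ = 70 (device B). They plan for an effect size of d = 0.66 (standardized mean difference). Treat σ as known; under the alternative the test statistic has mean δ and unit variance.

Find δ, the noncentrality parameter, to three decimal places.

δ ≈ 4.560

δ = d / √(1/n₁ + 1/n₂) = 0.66 / √(1/150 + 1/70) = 4.5596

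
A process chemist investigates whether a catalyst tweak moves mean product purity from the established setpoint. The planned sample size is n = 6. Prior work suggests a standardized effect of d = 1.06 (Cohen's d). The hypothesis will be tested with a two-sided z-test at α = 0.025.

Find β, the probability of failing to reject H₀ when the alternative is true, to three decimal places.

β ≈ 0.361

Noncentrality parameter: δ = d·√n = 1.06 × √6 = 2.5965
Critical value for a two-sided test at α = 0.025: z_{α/2} = 2.241.
Power = Φ(δ − 2.241) + Φ(−δ − 2.241) = Φ(0.355) + Φ(-4.838) = 0.6387 + 0.0000 = 0.6387.
Type II error: β = 1 − power = 1 − 0.6387 = 0.3613.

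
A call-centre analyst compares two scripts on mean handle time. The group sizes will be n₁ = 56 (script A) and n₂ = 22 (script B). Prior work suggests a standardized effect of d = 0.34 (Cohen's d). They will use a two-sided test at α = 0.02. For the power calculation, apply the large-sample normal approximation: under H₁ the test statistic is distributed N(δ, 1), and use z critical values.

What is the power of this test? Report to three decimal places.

Noncentrality parameter: δ = d / √(1/n₁ + 1/n₂) = 0.34 / √(1/56 + 1/22) = 1.3513
Two-sided α = 0.02 → critical value z_{0.01} = 2.326.
Power = Φ(δ − 2.326) + Φ(−δ − 2.326) = Φ(-0.975) + Φ(-3.678) = 0.1648 + 0.0001 = 0.1649.

Power ≈ 0.165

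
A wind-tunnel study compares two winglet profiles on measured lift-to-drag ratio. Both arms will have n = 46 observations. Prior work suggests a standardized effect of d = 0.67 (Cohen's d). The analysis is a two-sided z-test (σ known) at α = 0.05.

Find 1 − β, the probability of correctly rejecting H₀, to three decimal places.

Noncentrality parameter: δ = d·√(n/2) = 0.67 × √(46/2) = 3.2132
Critical value for a two-sided test at α = 0.05: z_{α/2} = 1.960.
Power = Φ(δ − 1.960) + Φ(−δ − 1.960) = Φ(1.253) + Φ(-5.173) = 0.8949 + 0.0000 = 0.8949.

Power ≈ 0.895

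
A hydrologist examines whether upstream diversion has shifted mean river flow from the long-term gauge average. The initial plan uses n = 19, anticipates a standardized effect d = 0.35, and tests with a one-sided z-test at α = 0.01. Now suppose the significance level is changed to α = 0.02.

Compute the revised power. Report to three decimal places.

Power ≈ 0.299

δ = d·√n = 0.35 × √19 = 1.5256 (unchanged). New critical value: z_{0.02} = 2.054.
Revised power = Φ(δ − 2.054) = Φ(-0.528) = 0.2987.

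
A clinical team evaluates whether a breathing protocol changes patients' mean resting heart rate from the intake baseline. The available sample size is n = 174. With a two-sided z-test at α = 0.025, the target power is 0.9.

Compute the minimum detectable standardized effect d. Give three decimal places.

d ≈ 0.267

Need Φ(δ − 2.241) = 0.9, so δ = 2.241 + 1.282 = 3.523.
(Lower-tail contribution to power is negligible for δ > 0.)
δ = d·√n ⇒ d = δ/√n = 3.523/√174 = 0.2671.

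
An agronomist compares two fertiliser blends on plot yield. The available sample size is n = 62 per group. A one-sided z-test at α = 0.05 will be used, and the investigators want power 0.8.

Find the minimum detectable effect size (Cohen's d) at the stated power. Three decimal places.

d ≈ 0.447

Need Φ(δ − 1.645) = 0.8, so δ = 1.645 + 0.842 = 2.486.
δ = d·√(n/2) ⇒ d = δ/√(n/2) = 2.486/√(62/2) = 0.4466.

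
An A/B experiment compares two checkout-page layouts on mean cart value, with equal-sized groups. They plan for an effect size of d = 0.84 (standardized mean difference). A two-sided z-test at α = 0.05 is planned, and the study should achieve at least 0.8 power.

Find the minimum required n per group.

For power 0.8 need Φ(δ − z_{0.025}) = 0.8, so δ = z_{0.025} + z_{0.20} = 1.960 + 0.842 = 2.802.
(Ignoring the negligible lower-tail rejection probability gives the usual closed-form inversion.)
δ = d·√(n/2) ⇒ n = 2(δ/d)² = 2 × (2.802 / 0.84)² = 22.25.
Rounding up, n = 23 per group.

n = 23 per group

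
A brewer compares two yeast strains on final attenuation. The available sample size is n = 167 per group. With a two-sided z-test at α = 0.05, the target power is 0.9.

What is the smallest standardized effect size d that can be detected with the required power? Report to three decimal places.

d ≈ 0.355

Required noncentrality: δ = z_{0.025} + z_{0.10} = 1.960 + 1.282 = 3.242.
(The second rejection-region term Φ(−δ − z_{α/2}) is negligible and dropped.)
δ = d·√(n/2) ⇒ d = δ/√(n/2) = 3.242/√(167/2) = 0.3547.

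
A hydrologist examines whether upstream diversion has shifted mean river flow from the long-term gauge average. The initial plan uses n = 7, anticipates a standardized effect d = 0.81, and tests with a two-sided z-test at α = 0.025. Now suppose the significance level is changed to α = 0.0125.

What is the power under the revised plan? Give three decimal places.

δ = d·√n = 0.81 × √7 = 2.1431 (unchanged). New critical value: z_{0.0063} = 2.498.
Revised power = Φ(δ − 2.498) + Φ(−δ − 2.498) = Φ(-0.355) + Φ(-4.641) = 0.3614 + 0.0000 = 0.3614.

Power ≈ 0.361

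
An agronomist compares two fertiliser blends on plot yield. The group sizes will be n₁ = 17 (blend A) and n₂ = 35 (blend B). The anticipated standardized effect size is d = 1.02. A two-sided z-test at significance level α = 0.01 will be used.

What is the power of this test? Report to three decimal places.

Noncentrality parameter: δ = d / √(1/n₁ + 1/n₂) = 1.02 / √(1/17 + 1/35) = 3.4503
Critical value for a two-sided test at α = 0.01: z_{α/2} = 2.576.
Power = Φ(δ − 2.576) + Φ(−δ − 2.576) = Φ(0.874) + Φ(-6.026) = 0.8091 + 0.0000 = 0.8091.

Power ≈ 0.809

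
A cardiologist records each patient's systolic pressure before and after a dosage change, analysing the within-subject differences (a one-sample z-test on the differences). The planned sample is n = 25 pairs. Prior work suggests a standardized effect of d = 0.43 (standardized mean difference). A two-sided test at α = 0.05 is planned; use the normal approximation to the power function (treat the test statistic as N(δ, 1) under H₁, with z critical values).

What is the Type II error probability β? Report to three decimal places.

β ≈ 0.425

Noncentrality parameter: δ = d·√n = 0.43 × √25 = 2.1500
Critical value for a two-sided test at α = 0.05: z_{α/2} = 1.960.
Power = Φ(δ − 1.960) + Φ(−δ − 1.960) = Φ(0.190) + Φ(-4.110) = 0.5754 + 0.0000 = 0.5754.
Type II error: β = 1 − power = 1 − 0.5754 = 0.4246.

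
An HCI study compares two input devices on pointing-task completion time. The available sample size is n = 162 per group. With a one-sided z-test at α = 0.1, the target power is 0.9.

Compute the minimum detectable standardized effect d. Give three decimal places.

Required noncentrality: δ = z_{0.1} + z_{0.10} = 1.282 + 1.282 = 2.563.
δ = d·√(n/2) ⇒ d = δ/√(n/2) = 2.563/√(162/2) = 0.2848.

d ≈ 0.285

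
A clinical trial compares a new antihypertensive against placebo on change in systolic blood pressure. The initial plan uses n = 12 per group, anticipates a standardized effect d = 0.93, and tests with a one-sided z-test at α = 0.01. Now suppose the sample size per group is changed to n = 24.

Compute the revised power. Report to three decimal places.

With n = 24 per group: δ = d·√(n/2) = 0.93 × √(24/2) = 3.2216. Critical value z_{0.01} = 2.326.
Revised power = Φ(δ − 2.326) = Φ(0.895) = 0.8147.

Power ≈ 0.815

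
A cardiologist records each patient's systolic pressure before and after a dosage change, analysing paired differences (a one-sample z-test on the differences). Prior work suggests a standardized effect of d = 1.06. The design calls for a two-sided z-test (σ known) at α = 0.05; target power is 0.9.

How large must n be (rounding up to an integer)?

n = 10

For power 0.9 need Φ(δ − z_{0.025}) = 0.9, so δ = z_{0.025} + z_{0.10} = 1.960 + 1.282 = 3.242.
(For δ > 0 the lower-tail rejection region contributes negligibly to power, so the one-term inversion is standard.)
δ = d·√n ⇒ n = (δ/d)² = (3.242 / 1.06)² = 9.35.
Round up to the next whole unit.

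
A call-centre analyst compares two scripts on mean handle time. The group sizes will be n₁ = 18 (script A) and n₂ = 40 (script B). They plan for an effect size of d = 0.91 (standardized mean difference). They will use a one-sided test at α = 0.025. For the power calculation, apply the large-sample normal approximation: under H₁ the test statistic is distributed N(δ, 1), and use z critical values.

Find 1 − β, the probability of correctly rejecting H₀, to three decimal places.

Power ≈ 0.894

Noncentrality parameter: δ = d / √(1/n₁ + 1/n₂) = 0.91 / √(1/18 + 1/40) = 3.2062
One-sided α = 0.025 → critical value z_{0.025} = 1.960.
Power = Φ(δ − 1.960) = Φ(1.246) = 0.8937.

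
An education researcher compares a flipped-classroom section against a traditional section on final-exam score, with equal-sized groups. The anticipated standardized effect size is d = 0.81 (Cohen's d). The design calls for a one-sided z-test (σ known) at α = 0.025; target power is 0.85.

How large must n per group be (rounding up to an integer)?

Set Φ(δ − 1.960) = 0.85; then δ − 1.960 = Φ⁻¹(0.85) = 1.036, giving δ = 2.996.
δ = d·√(n/2) ⇒ n = 2(δ/d)² = 2 × (2.996 / 0.81)² = 27.37.
Rounding up, n = 28 per group.

n = 28 per group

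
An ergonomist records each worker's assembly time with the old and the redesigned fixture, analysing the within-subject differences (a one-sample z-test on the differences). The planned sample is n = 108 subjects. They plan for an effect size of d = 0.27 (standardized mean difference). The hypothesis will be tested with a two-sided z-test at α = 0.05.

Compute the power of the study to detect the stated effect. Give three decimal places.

Power ≈ 0.801

Noncentrality parameter: δ = d·√n = 0.27 × √108 = 2.8059
Critical value for a two-sided test at α = 0.05: z_{α/2} = 1.960.
Power = Φ(δ − 1.960) + Φ(−δ − 1.960) = Φ(0.846) + Φ(-4.766) = 0.8012 + 0.0000 = 0.8012.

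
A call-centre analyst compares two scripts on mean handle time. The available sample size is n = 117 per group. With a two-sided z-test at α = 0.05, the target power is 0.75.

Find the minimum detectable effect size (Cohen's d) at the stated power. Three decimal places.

d ≈ 0.344

Need Φ(δ − 1.960) = 0.75, so δ = 1.960 + 0.674 = 2.634.
(Lower-tail contribution to power is negligible for δ > 0.)
δ = d·√(n/2) ⇒ d = δ/√(n/2) = 2.634/√(117/2) = 0.3444.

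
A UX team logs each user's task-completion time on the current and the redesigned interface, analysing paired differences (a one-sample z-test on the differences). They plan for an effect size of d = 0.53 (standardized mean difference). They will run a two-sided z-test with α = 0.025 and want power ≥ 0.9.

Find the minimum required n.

For power 0.9 need Φ(δ − z_{0.0125}) = 0.9, so δ = z_{0.0125} + z_{0.10} = 2.241 + 1.282 = 3.523.
(For δ > 0 the lower-tail rejection region contributes negligibly to power, so the one-term inversion is standard.)
δ = d·√n ⇒ n = (δ/d)² = (3.523 / 0.53)² = 44.18.
Round up to the next whole unit.

n = 45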